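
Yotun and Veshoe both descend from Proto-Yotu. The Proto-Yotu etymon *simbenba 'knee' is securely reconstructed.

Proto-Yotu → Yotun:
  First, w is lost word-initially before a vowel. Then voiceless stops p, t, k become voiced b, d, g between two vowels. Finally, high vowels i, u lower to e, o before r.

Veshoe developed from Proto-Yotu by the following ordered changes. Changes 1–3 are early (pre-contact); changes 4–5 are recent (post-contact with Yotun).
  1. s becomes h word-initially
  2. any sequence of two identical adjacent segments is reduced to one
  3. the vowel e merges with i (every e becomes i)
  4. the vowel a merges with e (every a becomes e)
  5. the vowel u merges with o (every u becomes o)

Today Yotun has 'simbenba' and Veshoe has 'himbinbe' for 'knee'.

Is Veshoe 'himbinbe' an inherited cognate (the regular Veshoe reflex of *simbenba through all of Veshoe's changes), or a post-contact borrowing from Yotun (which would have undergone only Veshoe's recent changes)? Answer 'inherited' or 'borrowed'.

If inherited, *simbenba would pass through all of Veshoe's changes:
Veshoe: start from *simbenba.
  rule 1 (debuccalisation): simbenba → himbenba
  rule 2: no change — himbenba
  rule 3 (vowel merger): himbenba → himbinba
  rule 4 (vowel merger): himbinba → himbinbe
  rule 5: no change — himbinbe
  ⇒ Veshoe himbinbe
If borrowed from Yotun 'simbenba' after the early changes, it would undergo only the recent ones:
  rule 4 (vowel merger): simbenba → simbenbe
  rule 5 (vowel merger): no change (simbenbe)
  ⇒ as a loan: simbenbe
Veshoe 'himbinbe' matches the inherited outcome exactly, so it is an inherited cognate, not a loan.

inherited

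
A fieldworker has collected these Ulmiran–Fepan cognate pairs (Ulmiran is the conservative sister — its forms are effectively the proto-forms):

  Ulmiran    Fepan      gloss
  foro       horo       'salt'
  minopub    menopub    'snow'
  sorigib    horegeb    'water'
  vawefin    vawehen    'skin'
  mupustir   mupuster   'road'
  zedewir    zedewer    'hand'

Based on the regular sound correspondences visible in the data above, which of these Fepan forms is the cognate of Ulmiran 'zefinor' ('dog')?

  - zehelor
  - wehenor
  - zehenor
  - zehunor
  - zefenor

zehenor

vawefin ~ vawehen — Ulmiran f corresponds to Fepan h between vowels (before a front vowel).
minopub ~ menopub, vawefin ~ vawehen — Ulmiran i corresponds to Fepan e after a consonant, before a nasal.
Applying these to Ulmiran 'zefinor':
  zefinor → zehinor   (f→h between vowels (before a front vowel))
  zehinor → zehenor   (i→e after a consonant, before a nasal)
So the Fepan cognate is 'zehenor'.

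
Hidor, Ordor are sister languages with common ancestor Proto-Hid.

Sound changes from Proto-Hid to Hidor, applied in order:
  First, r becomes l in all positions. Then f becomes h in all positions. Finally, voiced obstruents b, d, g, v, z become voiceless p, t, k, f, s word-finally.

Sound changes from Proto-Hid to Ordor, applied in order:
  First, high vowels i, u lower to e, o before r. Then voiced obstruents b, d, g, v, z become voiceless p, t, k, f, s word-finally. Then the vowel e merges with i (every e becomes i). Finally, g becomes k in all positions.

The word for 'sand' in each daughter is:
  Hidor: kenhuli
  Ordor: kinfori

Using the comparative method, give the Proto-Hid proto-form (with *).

Position 4: Hidor has h, Ordor has f. Taking the neighbouring segments as reconstructed: Hidor h could go back to *f or *h; Ordor f can only go back to *f — the one source consistent with every daughter is *f.
Position 6: Hidor has l, Ordor has r. Ordor preserves r here (none of its changes turn any other segment into r), so the proto-segment is *r.
Position 5: Hidor has u, Ordor has o. Hidor preserves u here (none of its changes turn any other segment into u), so the proto-segment is *u.
This points to *kenfuri. Verify forward in each daughter:
Hidor: *kenfuri > kenfuli > kenhuli  (by unconditioned shift, unconditioned shift)
Ordor: start from *kenfuri.
  rule 1 (pre-rhotic lowering): kenfuri → kenfori
  rule 2: no change — kenfori
  rule 3 (vowel merger): kenfori → kinfori
  rule 4: no change — kinfori
  ⇒ Ordor kinfori
Only *kenfuri yields all of Hidor kenhuli, Ordor kinfori.

*kenfuri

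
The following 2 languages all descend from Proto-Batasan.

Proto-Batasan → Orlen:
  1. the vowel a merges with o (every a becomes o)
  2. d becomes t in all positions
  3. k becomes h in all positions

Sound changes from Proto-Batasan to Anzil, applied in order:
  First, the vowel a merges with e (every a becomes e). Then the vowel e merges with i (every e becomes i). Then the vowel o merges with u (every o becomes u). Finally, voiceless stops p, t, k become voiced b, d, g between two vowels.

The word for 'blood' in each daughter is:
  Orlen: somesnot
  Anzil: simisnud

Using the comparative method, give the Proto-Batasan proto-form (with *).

Position 8: Orlen has t, Anzil has d. Taking the neighbouring segments as reconstructed: Orlen t could go back to *t or *d; Anzil d can only go back to *d — the one source consistent with every daughter is *d.
Position 2: Orlen has o, Anzil has i. Taking the neighbouring segments as reconstructed: Orlen o could go back to *a or *o; Anzil i could go back to *a or *e or *i — the one source consistent with every daughter is *a.
Continuing position by position gives *samesnod; check it forward:
Orlen: *samesnod > somesnod > somesnot  (by vowel merger, unconditioned shift)
Anzil: *samesnod
  samesnod → semesnod   [vowel merger]
  semesnod → simisnod   [vowel merger]
  simisnod → simisnud   [vowel merger]
  simisnud (rule 4 does not apply)
  giving Anzil simisnud.
Only *samesnod yields all of Orlen somesnot, Anzil simisnud.

*samesnod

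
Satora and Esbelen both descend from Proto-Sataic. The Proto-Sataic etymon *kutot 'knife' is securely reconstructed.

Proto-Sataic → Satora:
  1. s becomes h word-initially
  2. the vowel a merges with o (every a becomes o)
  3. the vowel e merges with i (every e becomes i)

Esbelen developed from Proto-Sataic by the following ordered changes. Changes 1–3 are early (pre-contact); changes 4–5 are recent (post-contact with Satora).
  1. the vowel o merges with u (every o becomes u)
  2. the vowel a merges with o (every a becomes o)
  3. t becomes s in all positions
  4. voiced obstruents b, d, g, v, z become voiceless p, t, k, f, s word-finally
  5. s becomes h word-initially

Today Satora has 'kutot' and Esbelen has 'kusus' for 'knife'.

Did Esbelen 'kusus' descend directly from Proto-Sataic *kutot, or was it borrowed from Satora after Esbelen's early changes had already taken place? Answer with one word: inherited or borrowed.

inherited

If inherited, *kutot would pass through all of Esbelen's changes:
Esbelen: *kutot > kutut > kusus  (by vowel merger, unconditioned shift)
If borrowed from Satora 'kutot' after the early changes, it would undergo only the recent ones:
  rule 4 (final devoicing): no change (kutot)
  rule 5 (debuccalisation): no change (kutot)
  ⇒ as a loan: kutot
Esbelen 'kusus' matches the inherited outcome exactly, so it is an inherited cognate, not a loan.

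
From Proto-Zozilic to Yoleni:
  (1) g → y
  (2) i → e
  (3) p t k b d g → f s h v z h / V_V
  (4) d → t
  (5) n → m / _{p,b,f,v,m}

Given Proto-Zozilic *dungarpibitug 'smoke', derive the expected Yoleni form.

Yoleni: *dungarpibitug > dunyarpibituy > dunyarpebetuy > dunyarpevesuy > tunyarpevesuy  (by unconditioned shift, vowel merger, intervocalic lenition, unconditioned shift)

tunyarpevesuy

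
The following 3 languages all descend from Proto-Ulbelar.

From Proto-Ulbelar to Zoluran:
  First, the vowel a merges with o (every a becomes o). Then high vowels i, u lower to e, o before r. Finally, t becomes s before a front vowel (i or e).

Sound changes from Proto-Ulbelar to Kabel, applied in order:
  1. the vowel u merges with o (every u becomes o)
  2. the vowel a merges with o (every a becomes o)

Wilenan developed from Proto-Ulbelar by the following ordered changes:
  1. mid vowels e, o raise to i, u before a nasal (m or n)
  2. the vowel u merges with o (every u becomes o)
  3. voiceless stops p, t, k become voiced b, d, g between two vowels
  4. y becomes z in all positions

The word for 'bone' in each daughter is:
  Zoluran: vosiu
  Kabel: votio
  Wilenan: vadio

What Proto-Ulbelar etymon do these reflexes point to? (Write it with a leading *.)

*vatiu

Position 3: Zoluran has s, Kabel has t, Wilenan has d. Kabel preserves t here (none of its changes turn any other segment into t), so the proto-segment is *t.
Position 2: Zoluran has o, Kabel has o, Wilenan has a. Wilenan preserves a here (none of its changes turn any other segment into a), so the proto-segment is *a.
Position 5: Zoluran has u, Kabel has o, Wilenan has o. Zoluran preserves u here (none of its changes turn any other segment into u), so the proto-segment is *u.
This points to *vatiu. Verify forward in each daughter:
Zoluran: *vatiu > votiu > vosiu  (by vowel merger, palatalisation)
Kabel: *vatiu
  vatiu → vatio   [vowel merger]
  vatio → votio   [vowel merger]
  giving Kabel votio.
Wilenan: start from *vatiu.
  rule 1: no change — vatiu
  rule 2 (vowel merger): vatiu → vatio
  rule 3 (intervocalic voicing): vatio → vadio
  rule 4: no change — vadio
  ⇒ Wilenan vadio
Only *vatiu yields all of Zoluran vosiu, Kabel votio, Wilenan vadio.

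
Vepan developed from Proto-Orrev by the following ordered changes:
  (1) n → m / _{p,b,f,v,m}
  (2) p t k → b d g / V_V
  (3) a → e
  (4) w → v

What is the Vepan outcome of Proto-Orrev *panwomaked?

Vepan: *panwomaked
  panwomaked (rule 1 does not apply)
  panwomaked → panwomaged   [intervocalic voicing]
  panwomaged → penwomeged   [vowel merger]
  penwomeged → penvomeged   [unconditioned shift]
  giving Vepan penvomeged.

penvomeged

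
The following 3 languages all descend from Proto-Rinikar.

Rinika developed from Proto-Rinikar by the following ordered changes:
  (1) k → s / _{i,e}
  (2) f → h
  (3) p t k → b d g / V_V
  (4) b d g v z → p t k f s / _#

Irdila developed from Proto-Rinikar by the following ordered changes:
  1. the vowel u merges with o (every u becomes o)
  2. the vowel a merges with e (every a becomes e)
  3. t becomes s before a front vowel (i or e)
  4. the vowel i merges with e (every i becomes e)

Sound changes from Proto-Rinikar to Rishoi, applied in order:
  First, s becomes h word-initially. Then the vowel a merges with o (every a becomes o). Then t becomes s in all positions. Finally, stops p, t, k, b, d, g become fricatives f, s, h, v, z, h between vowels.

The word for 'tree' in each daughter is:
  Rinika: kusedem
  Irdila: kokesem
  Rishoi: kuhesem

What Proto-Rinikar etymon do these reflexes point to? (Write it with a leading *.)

Position 3: Rinika has s, Irdila has k, Rishoi has h. Irdila preserves k here (none of its changes turn any other segment into k), so the proto-segment is *k.
Position 2: Rinika has u, Irdila has o, Rishoi has u. Rinika preserves u here (none of its changes turn any other segment into u), so the proto-segment is *u.
Position 5: Rinika has d, Irdila has s, Rishoi has s. Taking the neighbouring segments as reconstructed: Rinika d could go back to *t or *d; Irdila s could go back to *t or *s; Rishoi s could go back to *t or *s — the one source consistent with every daughter is *t.
The remaining positions agree across the daughters. Check the candidate against every language:
Rinika: start from *kuketem.
  rule 1 (palatalisation): kuketem → kusetem
  rule 2: no change — kusetem
  rule 3 (intervocalic voicing): kusetem → kusedem
  rule 4: no change — kusedem
  ⇒ Rinika kusedem
Irdila: *kuketem
  kuketem → koketem   [vowel merger]
  koketem (rule 2 does not apply)
  koketem → kokesem   [palatalisation]
  kokesem (rule 4 does not apply)
  giving Irdila kokesem.
Rishoi: *kuketem > kukesem > kuhesem  (by unconditioned shift, intervocalic lenition)
No other proto-form is consistent with every reflex, so the reconstruction is *kuketem.

*kuketem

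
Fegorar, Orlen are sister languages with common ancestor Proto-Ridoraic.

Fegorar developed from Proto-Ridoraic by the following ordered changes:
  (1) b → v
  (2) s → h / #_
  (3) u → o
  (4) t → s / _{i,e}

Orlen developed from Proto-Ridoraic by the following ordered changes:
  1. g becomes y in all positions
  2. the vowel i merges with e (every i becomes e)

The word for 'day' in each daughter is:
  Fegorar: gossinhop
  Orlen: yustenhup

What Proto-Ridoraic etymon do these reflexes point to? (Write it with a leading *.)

*gustinhup

Position 2: Fegorar has o, Orlen has u. Orlen preserves u here (none of its changes turn any other segment into u), so the proto-segment is *u.
Position 8: Fegorar has o, Orlen has u. Orlen preserves u here (none of its changes turn any other segment into u), so the proto-segment is *u.
Verify the candidate proto-form against each daughter:
Fegorar: start from *gustinhup.
  rule 1: no change — gustinhup
  rule 2: no change — gustinhup
  rule 3 (vowel merger): gustinhup → gostinhop
  rule 4 (palatalisation): gostinhop → gossinhop
  ⇒ Fegorar gossinhop
Orlen: *gustinhup > yustinhup > yustenhup  (by unconditioned shift, vowel merger)
No other proto-form is consistent with every reflex, so the reconstruction is *gustinhup.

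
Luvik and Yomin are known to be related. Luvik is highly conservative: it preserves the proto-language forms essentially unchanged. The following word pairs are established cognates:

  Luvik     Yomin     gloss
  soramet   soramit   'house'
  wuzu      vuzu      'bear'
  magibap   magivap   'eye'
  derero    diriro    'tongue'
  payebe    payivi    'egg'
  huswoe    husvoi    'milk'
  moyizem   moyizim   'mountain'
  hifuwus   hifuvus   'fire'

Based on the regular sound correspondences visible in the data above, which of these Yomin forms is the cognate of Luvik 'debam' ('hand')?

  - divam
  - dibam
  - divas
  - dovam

payebe ~ payivi — Luvik e corresponds to Yomin i after a consonant, before a labial obstruent.
magibap ~ magivap — Luvik b corresponds to Yomin v between vowels (before a back vowel).
Applying these to Luvik 'debam':
  debam → dibam   (e→i after a consonant, before a labial obstruent)
  dibam → divam   (b→v between vowels (before a back vowel))
So the Yomin cognate is 'divam'.

divam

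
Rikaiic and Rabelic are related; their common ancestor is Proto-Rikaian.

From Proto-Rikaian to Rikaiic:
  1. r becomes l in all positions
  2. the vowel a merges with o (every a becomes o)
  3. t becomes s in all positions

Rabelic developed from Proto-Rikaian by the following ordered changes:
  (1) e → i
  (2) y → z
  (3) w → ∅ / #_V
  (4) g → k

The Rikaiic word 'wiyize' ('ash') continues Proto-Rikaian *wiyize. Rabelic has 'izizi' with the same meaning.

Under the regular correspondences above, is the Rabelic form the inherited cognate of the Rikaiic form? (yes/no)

yes

Derive the expected Rabelic reflex of *wiyize:
Rabelic: *wiyize
  wiyize → wiyizi   [vowel merger]
  wiyizi → wizizi   [unconditioned shift]
  wizizi → izizi   [glide loss]
  izizi (rule 4 does not apply)
  giving Rabelic izizi.
Rabelic 'izizi' matches the regular reflex exactly, so the pair is cognate.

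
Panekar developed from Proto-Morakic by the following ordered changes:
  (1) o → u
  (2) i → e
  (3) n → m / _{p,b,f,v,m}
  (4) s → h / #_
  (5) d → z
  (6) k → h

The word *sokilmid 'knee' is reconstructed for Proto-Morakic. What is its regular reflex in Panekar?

huhelmez

Panekar: start from *sokilmid.
  rule 1 (vowel merger): sokilmid → sukilmid
  rule 2 (vowel merger): sukilmid → sukelmed
  rule 3: no change — sukelmed
  rule 4 (debuccalisation): sukelmed → hukelmed
  rule 5 (unconditioned shift): hukelmed → hukelmez
  rule 6 (unconditioned shift): hukelmez → huhelmez
  ⇒ Panekar huhelmez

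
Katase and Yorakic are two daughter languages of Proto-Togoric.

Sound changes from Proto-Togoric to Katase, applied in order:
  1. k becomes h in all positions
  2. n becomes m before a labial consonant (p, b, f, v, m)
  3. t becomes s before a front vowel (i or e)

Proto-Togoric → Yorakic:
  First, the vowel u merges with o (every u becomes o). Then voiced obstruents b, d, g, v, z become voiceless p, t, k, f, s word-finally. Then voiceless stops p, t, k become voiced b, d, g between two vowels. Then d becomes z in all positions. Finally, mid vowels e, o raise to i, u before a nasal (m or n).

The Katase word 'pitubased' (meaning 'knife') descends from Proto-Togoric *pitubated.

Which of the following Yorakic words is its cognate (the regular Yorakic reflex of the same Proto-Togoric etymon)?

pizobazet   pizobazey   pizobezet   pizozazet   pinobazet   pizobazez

pizobazet

Yorakic: *pitubated
  pitubated → pitobated   [vowel merger]
  pitobated → pitobatet   [final devoicing]
  pitobatet → pidobadet   [intervocalic voicing]
  pidobadet → pizobazet   [unconditioned shift]
  pizobazet (rule 5 does not apply)
  giving Yorakic pizobazet.
Among the options, 'pizobazet' alone shows every Yorakic change applied in order.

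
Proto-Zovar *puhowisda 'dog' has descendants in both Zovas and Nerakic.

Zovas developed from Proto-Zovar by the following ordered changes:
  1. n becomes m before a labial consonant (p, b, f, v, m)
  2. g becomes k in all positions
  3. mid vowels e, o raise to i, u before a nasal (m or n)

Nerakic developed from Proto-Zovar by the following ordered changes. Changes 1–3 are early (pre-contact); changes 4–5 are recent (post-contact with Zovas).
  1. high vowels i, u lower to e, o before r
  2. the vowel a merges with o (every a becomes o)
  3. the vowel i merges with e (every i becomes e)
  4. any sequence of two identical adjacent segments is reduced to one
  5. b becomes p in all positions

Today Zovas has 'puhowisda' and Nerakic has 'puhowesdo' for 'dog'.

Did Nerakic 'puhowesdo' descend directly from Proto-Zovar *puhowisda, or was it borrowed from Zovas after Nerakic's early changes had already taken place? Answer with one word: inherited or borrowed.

inherited

If inherited, *puhowisda would pass through all of Nerakic's changes:
Nerakic: *puhowisda > puhowisdo > puhowesdo  (by vowel merger, vowel merger)
If borrowed from Zovas 'puhowisda' after the early changes, it would undergo only the recent ones:
  rule 4 (degemination): no change (puhowisda)
  rule 5 (unconditioned shift): no change (puhowisda)
  ⇒ as a loan: puhowisda
Nerakic 'puhowesdo' matches the inherited outcome exactly, so it is an inherited cognate, not a loan.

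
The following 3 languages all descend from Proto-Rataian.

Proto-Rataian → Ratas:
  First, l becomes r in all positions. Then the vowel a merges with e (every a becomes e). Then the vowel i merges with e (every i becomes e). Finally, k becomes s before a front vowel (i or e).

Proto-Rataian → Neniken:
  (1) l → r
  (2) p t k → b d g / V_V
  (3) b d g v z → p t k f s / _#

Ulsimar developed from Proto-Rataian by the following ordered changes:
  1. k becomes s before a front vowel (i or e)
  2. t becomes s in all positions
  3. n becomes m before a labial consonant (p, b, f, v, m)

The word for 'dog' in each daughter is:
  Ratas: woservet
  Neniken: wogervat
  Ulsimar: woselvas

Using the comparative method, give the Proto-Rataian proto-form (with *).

Position 8: Ratas has t, Neniken has t, Ulsimar has s. Ratas preserves t here (none of its changes turn any other segment into t), so the proto-segment is *t.
Position 7: Ratas has e, Neniken has a, Ulsimar has a. Neniken preserves a here (none of its changes turn any other segment into a), so the proto-segment is *a.
Position 3: Ratas has s, Neniken has g, Ulsimar has s. Taking the neighbouring segments as reconstructed: Ratas s could go back to *k or *s; Neniken g could go back to *k or *g; Ulsimar s could go back to *t or *k or *s — the one source consistent with every daughter is *k.
Continuing position by position gives *wokelvat; check it forward:
Ratas: start from *wokelvat.
  rule 1 (unconditioned shift): wokelvat → wokervat
  rule 2 (vowel merger): wokervat → wokervet
  rule 3: no change — wokervet
  rule 4 (palatalisation): wokervet → woservet
  ⇒ Ratas woservet
Neniken: *wokelvat > wokervat > wogervat  (by unconditioned shift, intervocalic voicing)
Ulsimar: *wokelvat > woselvat > woselvas  (by palatalisation, unconditioned shift)
*wokelvat is the unique common source.

*wokelvat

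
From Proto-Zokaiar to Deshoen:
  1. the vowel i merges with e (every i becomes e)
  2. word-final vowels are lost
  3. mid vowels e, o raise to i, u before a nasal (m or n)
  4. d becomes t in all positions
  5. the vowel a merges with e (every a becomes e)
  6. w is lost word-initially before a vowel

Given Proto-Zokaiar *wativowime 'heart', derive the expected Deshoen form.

etevowim

Deshoen: *wativowime
  wativowime → watevoweme   [vowel merger]
  watevoweme → watevowem   [apocope]
  watevowem → watevowim   [pre-nasal raising]
  watevowim (rule 4 does not apply)
  watevowim → wetevowim   [vowel merger]
  wetevowim → etevowim   [glide loss]
  giving Deshoen etevowim.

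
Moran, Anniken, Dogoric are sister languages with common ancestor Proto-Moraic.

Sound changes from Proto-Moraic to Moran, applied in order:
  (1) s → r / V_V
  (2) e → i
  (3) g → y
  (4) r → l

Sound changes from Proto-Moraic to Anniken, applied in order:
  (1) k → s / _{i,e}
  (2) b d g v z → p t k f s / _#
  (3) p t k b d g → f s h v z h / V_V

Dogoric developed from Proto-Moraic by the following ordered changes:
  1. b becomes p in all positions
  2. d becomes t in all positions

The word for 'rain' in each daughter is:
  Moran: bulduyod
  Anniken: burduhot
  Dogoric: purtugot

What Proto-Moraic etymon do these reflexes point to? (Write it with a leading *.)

Position 6: Moran has y, Anniken has h, Dogoric has g. Dogoric preserves g here (none of its changes turn any other segment into g), so the proto-segment is *g.
Position 1: Moran has b, Anniken has b, Dogoric has p. Moran preserves b here (none of its changes turn any other segment into b), so the proto-segment is *b.
Position 4: Moran has d, Anniken has d, Dogoric has t. Moran preserves d here (none of its changes turn any other segment into d), so the proto-segment is *d.
This points to *burdugod. Verify forward in each daughter:
Moran: start from *burdugod.
  rule 1: no change — burdugod
  rule 2: no change — burdugod
  rule 3 (unconditioned shift): burdugod → burduyod
  rule 4 (unconditioned shift): burduyod → bulduyod
  ⇒ Moran bulduyod
Anniken: *burdugod
  burdugod (rule 1 does not apply)
  burdugod → burdugot   [final devoicing]
  burdugot → burduhot   [intervocalic lenition]
  giving Anniken burduhot.
Dogoric: *burdugod
  burdugod → purdugod   [unconditioned shift]
  purdugod → purtugot   [unconditioned shift]
  giving Dogoric purtugot.
Only *burdugod yields all of Moran bulduyod, Anniken burduhot, Dogoric purtugot.

*burdugod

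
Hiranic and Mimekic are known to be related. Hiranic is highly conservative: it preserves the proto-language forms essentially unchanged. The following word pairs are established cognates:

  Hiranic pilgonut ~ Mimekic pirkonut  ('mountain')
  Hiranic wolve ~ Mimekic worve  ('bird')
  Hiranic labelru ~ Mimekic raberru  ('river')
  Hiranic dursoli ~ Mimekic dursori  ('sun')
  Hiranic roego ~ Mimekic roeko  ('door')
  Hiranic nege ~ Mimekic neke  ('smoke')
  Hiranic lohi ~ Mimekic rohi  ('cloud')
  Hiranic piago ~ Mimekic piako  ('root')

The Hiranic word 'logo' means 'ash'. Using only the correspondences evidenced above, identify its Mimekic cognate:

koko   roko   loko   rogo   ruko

lohi ~ rohi — Hiranic l corresponds to Mimekic r word-initially before a back vowel.
roego ~ roeko, piago ~ piako — Hiranic g corresponds to Mimekic k between vowels (before a back vowel).
Applying these to Hiranic 'logo':
  logo → rogo   (l→r word-initially before a back vowel)
  rogo → roko   (g→k between vowels (before a back vowel))
So the Mimekic cognate is 'roko'.

roko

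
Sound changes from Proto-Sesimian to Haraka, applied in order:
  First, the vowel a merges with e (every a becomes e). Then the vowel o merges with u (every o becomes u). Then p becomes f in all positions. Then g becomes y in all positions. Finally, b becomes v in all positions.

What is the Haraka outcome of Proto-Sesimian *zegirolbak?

Haraka: *zegirolbak
  zegirolbak → zegirolbek   [vowel merger]
  zegirolbek → zegirulbek   [vowel merger]
  zegirulbek (rule 3 does not apply)
  zegirulbek → zeyirulbek   [unconditioned shift]
  zeyirulbek → zeyirulvek   [unconditioned shift]
  giving Haraka zeyirulvek.

zeyirulvek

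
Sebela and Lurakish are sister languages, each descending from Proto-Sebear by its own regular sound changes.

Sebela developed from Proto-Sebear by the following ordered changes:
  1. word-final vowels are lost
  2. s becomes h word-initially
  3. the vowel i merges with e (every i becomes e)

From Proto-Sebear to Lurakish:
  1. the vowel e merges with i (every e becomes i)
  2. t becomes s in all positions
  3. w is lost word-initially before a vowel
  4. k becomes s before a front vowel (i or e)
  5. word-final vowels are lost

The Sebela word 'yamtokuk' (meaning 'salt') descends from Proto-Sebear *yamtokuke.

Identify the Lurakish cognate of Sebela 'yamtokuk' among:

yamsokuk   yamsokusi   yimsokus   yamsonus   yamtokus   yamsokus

Lurakish: *yamtokuke
  yamtokuke → yamtokuki   [vowel merger]
  yamtokuki → yamsokuki   [unconditioned shift]
  yamsokuki (rule 3 does not apply)
  yamsokuki → yamsokusi   [palatalisation]
  yamsokusi → yamsokus   [apocope]
  giving Lurakish yamsokus.
Only 'yamsokus' matches the regular Lurakish development of *yamtokuke.

yamsokus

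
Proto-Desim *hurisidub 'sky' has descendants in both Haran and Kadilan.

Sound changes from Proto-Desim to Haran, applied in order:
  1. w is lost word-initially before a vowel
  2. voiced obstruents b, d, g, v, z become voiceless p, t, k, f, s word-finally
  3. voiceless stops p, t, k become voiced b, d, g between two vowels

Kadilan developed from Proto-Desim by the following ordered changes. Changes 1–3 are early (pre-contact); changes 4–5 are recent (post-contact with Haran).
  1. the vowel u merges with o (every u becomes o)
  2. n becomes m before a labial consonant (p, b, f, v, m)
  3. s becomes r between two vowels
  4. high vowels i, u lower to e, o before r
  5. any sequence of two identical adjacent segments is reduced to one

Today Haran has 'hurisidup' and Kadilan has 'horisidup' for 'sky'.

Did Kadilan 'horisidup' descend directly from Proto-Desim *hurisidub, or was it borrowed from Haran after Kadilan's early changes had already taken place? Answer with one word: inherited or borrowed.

borrowed

If inherited, *hurisidub would pass through all of Kadilan's changes:
Kadilan: *hurisidub
  hurisidub → horisidob   [vowel merger]
  horisidob (rule 2 does not apply)
  horisidob → horiridob   [rhotacism]
  horiridob → horeridob   [pre-rhotic lowering]
  horeridob (rule 5 does not apply)
  giving Kadilan horeridob.
If borrowed from Haran 'hurisidup' after the early changes, it would undergo only the recent ones:
  rule 4 (pre-rhotic lowering): hurisidup → horisidup
  rule 5 (degemination): no change (horisidup)
  ⇒ as a loan: horisidup
Kadilan 'horisidup' matches the loan outcome 'horisidup', not the inherited 'horeridob' — it skipped the early Kadilan changes, so it was borrowed from Haran.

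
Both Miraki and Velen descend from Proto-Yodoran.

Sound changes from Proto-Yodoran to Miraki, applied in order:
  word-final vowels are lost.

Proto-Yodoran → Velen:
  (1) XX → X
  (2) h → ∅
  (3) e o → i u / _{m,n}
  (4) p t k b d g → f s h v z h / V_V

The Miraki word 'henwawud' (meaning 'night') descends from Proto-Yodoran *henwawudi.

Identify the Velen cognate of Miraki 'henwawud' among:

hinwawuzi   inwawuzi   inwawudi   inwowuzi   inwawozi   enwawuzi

inwawuzi

Velen: *henwawudi
  henwawudi (rule 1 does not apply)
  henwawudi → enwawudi   [h-loss]
  enwawudi → inwawudi   [pre-nasal raising]
  inwawudi → inwawuzi   [intervocalic lenition]
  giving Velen inwawuzi.
Only 'inwawuzi' matches the regular Velen development of *henwawudi.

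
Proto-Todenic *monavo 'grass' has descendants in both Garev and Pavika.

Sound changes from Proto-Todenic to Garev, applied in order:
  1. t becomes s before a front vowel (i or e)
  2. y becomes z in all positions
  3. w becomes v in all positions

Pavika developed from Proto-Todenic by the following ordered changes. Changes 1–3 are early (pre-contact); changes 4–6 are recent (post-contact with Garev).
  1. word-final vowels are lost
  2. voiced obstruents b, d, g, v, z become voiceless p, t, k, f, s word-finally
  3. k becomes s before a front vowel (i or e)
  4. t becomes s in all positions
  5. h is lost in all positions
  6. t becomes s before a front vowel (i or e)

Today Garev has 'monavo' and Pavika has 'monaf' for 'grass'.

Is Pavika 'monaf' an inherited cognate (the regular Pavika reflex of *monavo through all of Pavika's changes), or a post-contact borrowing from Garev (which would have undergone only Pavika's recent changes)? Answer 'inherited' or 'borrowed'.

If inherited, *monavo would pass through all of Pavika's changes:
Pavika: start from *monavo.
  rule 1 (apocope): monavo → monav
  rule 2 (final devoicing): monav → monaf
  rule 3: no change — monaf
  rule 4: no change — monaf
  rule 5: no change — monaf
  rule 6: no change — monaf
  ⇒ Pavika monaf
If borrowed from Garev 'monavo' after the early changes, it would undergo only the recent ones:
  rule 4 (unconditioned shift): no change (monavo)
  rule 5 (h-loss): no change (monavo)
  rule 6 (palatalisation): no change (monavo)
  ⇒ as a loan: monavo
Pavika 'monaf' matches the inherited outcome exactly, so it is an inherited cognate, not a loan.

inherited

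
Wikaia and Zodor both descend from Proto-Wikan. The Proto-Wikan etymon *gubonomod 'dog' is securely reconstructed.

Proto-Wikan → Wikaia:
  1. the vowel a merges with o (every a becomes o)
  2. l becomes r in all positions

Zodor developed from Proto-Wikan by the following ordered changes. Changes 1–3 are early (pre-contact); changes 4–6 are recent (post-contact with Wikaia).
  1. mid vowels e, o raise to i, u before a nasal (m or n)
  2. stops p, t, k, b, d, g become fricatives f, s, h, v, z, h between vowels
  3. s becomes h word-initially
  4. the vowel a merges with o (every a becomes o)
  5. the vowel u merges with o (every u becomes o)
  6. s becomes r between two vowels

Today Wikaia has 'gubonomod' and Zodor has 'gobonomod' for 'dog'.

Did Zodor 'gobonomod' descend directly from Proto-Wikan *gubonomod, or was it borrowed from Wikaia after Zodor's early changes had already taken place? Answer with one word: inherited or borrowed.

borrowed

If inherited, *gubonomod would pass through all of Zodor's changes:
Zodor: start from *gubonomod.
  rule 1 (pre-nasal raising): gubonomod → gubunumod
  rule 2 (intervocalic lenition): gubunumod → guvunumod
  rule 3: no change — guvunumod
  rule 4: no change — guvunumod
  rule 5 (vowel merger): guvunumod → govonomod
  rule 6: no change — govonomod
  ⇒ Zodor govonomod
If borrowed from Wikaia 'gubonomod' after the early changes, it would undergo only the recent ones:
  rule 4 (vowel merger): no change (gubonomod)
  rule 5 (vowel merger): gubonomod → gobonomod
  rule 6 (rhotacism): no change (gobonomod)
  ⇒ as a loan: gobonomod
Zodor 'gobonomod' matches the loan outcome 'gobonomod', not the inherited 'govonomod' — it skipped the early Zodor changes, so it was borrowed from Wikaia.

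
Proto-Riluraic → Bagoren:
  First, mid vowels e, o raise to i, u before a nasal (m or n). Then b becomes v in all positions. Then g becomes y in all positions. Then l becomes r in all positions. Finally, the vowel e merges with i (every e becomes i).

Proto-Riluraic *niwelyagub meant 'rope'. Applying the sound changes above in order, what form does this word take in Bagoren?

Bagoren: *niwelyagub
  niwelyagub (rule 1 does not apply)
  niwelyagub → niwelyaguv   [unconditioned shift]
  niwelyaguv → niwelyayuv   [unconditioned shift]
  niwelyayuv → niweryayuv   [unconditioned shift]
  niweryayuv → niwiryayuv   [vowel merger]
  giving Bagoren niwiryayuv.

niwiryayuv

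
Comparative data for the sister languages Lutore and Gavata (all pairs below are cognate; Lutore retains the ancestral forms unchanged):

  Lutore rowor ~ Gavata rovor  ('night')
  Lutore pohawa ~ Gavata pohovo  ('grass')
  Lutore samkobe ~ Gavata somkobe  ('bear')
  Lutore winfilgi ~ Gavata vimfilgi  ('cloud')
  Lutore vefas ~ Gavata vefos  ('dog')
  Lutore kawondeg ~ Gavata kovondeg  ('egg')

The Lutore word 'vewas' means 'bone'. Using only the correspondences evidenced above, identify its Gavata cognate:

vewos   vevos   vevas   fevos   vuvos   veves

vevos

pohawa ~ pohovo — Lutore w corresponds to Gavata v between vowels (before a back vowel).
pohawa ~ pohovo, vefas ~ vefos — Lutore a corresponds to Gavata o after a consonant, before a consonant other than r, m, n, p, b, f, v.
Applying these to Lutore 'vewas':
  vewas → vevas   (w→v between vowels (before a back vowel))
  vevas → vevos   (a→o after a consonant, before a consonant other than r, m, n, p, b, f, v)
So the Gavata cognate is 'vevos'.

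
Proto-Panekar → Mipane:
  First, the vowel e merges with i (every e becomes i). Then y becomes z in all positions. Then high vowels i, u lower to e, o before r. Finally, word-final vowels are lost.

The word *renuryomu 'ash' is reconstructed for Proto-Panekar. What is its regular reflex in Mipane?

Mipane: *renuryomu > rinuryomu > rinurzomu > rinorzomu > rinorzom  (by vowel merger, unconditioned shift, pre-rhotic lowering, apocope)

rinorzom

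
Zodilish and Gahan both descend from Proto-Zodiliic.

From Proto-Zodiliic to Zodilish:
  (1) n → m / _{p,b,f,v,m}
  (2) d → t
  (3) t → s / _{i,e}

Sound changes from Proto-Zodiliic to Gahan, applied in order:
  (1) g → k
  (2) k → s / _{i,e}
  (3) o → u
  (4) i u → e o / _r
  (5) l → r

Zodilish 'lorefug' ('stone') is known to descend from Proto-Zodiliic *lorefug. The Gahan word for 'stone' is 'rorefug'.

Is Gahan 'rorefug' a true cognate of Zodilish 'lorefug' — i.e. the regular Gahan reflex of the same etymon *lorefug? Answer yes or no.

Derive the expected Gahan reflex of *lorefug:
Gahan: *lorefug > lorefuk > lurefuk > lorefuk > rorefuk  (by unconditioned shift, vowel merger, pre-rhotic lowering, unconditioned shift)
The regular Gahan reflex would be 'rorefuk', but the attested form is 'rorefug'. The correspondence is irregular, so they are not cognates (the Gahan form has a different source).

no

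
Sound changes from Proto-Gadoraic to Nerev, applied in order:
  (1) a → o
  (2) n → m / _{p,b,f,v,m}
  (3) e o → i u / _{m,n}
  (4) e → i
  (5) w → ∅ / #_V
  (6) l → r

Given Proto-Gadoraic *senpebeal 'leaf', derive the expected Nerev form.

Nerev: *senpebeal
  senpebeal → senpebeol   [vowel merger]
  senpebeol → sempebeol   [nasal place assimilation]
  sempebeol → simpebeol   [pre-nasal raising]
  simpebeol → simpibiol   [vowel merger]
  simpibiol (rule 5 does not apply)
  simpibiol → simpibior   [unconditioned shift]
  giving Nerev simpibior.

simpibior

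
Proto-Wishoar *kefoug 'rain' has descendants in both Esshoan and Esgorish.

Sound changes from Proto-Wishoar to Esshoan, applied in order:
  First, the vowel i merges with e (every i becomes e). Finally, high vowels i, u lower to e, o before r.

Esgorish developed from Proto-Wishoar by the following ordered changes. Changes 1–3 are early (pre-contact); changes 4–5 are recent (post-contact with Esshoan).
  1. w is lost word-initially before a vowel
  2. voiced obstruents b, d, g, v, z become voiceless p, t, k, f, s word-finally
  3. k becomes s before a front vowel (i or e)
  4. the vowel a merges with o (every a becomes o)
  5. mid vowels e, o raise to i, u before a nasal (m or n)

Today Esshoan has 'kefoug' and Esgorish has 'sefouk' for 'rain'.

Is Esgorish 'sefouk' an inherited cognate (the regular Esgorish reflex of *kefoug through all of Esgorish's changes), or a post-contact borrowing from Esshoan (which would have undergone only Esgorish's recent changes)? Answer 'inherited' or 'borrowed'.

If inherited, *kefoug would pass through all of Esgorish's changes:
Esgorish: start from *kefoug.
  rule 1: no change — kefoug
  rule 2 (final devoicing): kefoug → kefouk
  rule 3 (palatalisation): kefouk → sefouk
  rule 4: no change — sefouk
  rule 5: no change — sefouk
  ⇒ Esgorish sefouk
If borrowed from Esshoan 'kefoug' after the early changes, it would undergo only the recent ones:
  rule 4 (vowel merger): no change (kefoug)
  rule 5 (pre-nasal raising): no change (kefoug)
  ⇒ as a loan: kefoug
Esgorish 'sefouk' matches the inherited outcome exactly, so it is an inherited cognate, not a loan.

inherited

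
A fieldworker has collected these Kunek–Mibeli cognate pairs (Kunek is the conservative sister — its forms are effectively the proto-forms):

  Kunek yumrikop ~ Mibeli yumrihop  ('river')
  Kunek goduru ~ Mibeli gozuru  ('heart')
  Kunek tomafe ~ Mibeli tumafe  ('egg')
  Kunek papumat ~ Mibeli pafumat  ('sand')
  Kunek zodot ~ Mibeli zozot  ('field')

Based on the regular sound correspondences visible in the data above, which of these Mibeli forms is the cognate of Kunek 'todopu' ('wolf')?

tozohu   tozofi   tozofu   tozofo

tozofu

zodot ~ zozot — Kunek d corresponds to Mibeli z between vowels (before a back vowel).
papumat ~ pafumat — Kunek p corresponds to Mibeli f between vowels (before a back vowel).
Applying these to Kunek 'todopu':
  todopu → tozopu   (d→z between vowels (before a back vowel))
  tozopu → tozofu   (p→f between vowels (before a back vowel))
So the Mibeli cognate is 'tozofu'.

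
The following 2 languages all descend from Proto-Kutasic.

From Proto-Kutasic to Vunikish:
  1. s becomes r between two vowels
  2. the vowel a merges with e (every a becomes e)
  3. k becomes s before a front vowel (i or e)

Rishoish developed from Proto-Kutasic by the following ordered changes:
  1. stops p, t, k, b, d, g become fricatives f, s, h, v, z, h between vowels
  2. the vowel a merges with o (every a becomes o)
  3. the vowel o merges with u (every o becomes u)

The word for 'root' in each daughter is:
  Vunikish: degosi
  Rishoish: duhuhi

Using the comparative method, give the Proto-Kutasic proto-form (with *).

Position 2: Vunikish has e, Rishoish has u. Taking the neighbouring segments as reconstructed: Vunikish e could go back to *a or *e; Rishoish u could go back to *a or *o or *u — the one source consistent with every daughter is *a.
Position 5: Vunikish has s, Rishoish has h. Taking the neighbouring segments as reconstructed: Vunikish s can only go back to *k; Rishoish h could go back to *k or *g or *h — the one source consistent with every daughter is *k.
This points to *dagoki. Verify forward in each daughter:
Vunikish: *dagoki
  dagoki (rule 1 does not apply)
  dagoki → degoki   [vowel merger]
  degoki → degosi   [palatalisation]
  giving Vunikish degosi.
Rishoish: start from *dagoki.
  rule 1 (intervocalic lenition): dagoki → dahohi
  rule 2 (vowel merger): dahohi → dohohi
  rule 3 (vowel merger): dohohi → duhuhi
  ⇒ Rishoish duhuhi
No other proto-form is consistent with every reflex, so the reconstruction is *dagoki.

*dagoki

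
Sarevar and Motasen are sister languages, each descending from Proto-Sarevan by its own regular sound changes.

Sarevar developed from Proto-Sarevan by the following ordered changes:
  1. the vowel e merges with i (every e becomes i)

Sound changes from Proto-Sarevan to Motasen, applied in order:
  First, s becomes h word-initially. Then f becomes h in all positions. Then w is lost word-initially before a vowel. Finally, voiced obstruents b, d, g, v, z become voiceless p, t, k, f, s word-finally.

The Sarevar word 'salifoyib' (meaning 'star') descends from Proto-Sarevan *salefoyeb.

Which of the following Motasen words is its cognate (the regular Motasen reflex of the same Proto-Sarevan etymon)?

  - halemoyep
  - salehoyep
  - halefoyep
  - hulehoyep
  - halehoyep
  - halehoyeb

Motasen: *salefoyeb
  salefoyeb → halefoyeb   [debuccalisation]
  halefoyeb → halehoyeb   [unconditioned shift]
  halehoyeb (rule 3 does not apply)
  halehoyeb → halehoyep   [final devoicing]
  giving Motasen halehoyep.
Among the options, 'halehoyep' alone shows every Motasen change applied in order.

halehoyep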